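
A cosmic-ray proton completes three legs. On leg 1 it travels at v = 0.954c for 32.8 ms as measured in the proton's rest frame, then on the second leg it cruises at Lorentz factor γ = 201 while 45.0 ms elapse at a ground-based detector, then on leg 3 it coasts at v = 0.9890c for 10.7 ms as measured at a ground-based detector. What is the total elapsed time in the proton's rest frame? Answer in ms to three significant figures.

τ = 34.6 ms

Leg 1: 32.8 ms is already measured in the proton's rest frame.
Leg 2: γ = 201; τ_2 = 45.0/201.0 = 0.2239 ms.
Leg 3: γ = 1/√(1 − 0.9890²) = 1/√0.02188 = 6.761; τ_3 = 10.7/6.761 = 1.583 ms.
Total: 32.80 + 0.2239 + 1.583 ms.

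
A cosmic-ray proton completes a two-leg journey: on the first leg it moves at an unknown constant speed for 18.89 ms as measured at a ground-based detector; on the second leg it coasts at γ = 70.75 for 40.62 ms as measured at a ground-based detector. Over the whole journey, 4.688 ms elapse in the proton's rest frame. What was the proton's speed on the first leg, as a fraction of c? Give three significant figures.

Leg 1: speed unknown; τ_1 = 18.89/γ_1.
Leg 2: γ = 70.75; τ_2 = 40.62/70.75 = 0.5741 ms.
Total proper time: τ_1 + 0.5741 = 4.688, so τ_1 = 4.688 − 0.5741 = 4.114 ms.
γ_1 = 18.89/4.114 = 4.592; β = √(1 − 1/γ²) = √0.9526.

β = 0.976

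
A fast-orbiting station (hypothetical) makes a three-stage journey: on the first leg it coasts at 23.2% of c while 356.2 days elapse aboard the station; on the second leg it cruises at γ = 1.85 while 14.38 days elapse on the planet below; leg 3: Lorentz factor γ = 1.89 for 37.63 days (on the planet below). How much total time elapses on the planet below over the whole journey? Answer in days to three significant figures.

Leg 1: β = 0.232; γ = 1/√(1 − 0.232²) = 1/√0.9462 = 1.028; Δt_1 = 1.028 × 356.2 = 366.2 days.
Leg 2: 14.38 days is already measured on the planet below.
Leg 3: 37.63 days is already measured on the planet below.
Total: 366.2 + 14.38 + 37.63 days.

Δt = 418 days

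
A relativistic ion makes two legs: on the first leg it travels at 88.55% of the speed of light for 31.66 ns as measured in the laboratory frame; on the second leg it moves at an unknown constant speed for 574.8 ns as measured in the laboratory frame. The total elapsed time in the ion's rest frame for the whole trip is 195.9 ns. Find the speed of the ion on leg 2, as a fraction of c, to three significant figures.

Leg 1: β = 0.8855; γ = 1/√(1 − 0.8855²) = 1/√0.2159 = 2.152; τ_1 = 31.66/2.152 = 14.71 ns.
Leg 2: speed unknown; τ_2 = 574.8/γ_2.
Total proper time: 14.71 + τ_2 = 195.9, so τ_2 = 195.9 − 14.71 = 181.2 ns.
γ_2 = 574.8/181.2 = 3.172; β = √(1 − 1/γ²) = √0.9006.

β = 0.949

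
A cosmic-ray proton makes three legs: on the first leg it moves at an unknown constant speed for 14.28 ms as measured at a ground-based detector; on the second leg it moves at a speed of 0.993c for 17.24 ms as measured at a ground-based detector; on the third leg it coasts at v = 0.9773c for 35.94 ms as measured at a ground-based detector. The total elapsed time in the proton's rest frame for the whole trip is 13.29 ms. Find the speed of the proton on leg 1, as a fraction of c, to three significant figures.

β = 0.967

Leg 1: speed unknown; τ_1 = 14.28/γ_1.
Leg 2: γ = 1/√(1 − 0.993²) = 1/√0.01395 = 8.466; τ_2 = 17.24/8.466 = 2.036 ms.
Leg 3: γ = 1/√(1 − 0.9773²) = 1/√0.04488 = 4.720; τ_3 = 35.94/4.720 = 7.614 ms.
Total proper time: τ_1 + 2.036 + 7.614 = 13.29, so τ_1 = 13.29 − 9.651 = 3.639 ms.
γ_1 = 14.28/3.639 = 3.924; β = √(1 − 1/γ²) = √0.9350.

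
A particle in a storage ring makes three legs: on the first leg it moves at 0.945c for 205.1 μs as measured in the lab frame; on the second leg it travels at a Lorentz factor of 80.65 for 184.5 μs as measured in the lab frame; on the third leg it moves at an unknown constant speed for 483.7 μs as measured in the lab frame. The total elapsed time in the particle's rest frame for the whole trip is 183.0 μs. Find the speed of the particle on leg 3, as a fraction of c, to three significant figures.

Leg 1: γ = 1/√(1 − 0.945²) = 1/√0.1070 = 3.057; τ_1 = 205.1/3.057 = 67.08 μs.
Leg 2: γ = 80.65; τ_2 = 184.5/80.65 = 2.288 μs.
Leg 3: speed unknown; τ_3 = 483.7/γ_3.
Total proper time: 67.08 + 2.288 + τ_3 = 183.0, so τ_3 = 183.0 − 69.37 = 113.6 μs.
γ_3 = 483.7/113.6 = 4.257; β = √(1 − 1/γ²) = √0.9448.

β = 0.972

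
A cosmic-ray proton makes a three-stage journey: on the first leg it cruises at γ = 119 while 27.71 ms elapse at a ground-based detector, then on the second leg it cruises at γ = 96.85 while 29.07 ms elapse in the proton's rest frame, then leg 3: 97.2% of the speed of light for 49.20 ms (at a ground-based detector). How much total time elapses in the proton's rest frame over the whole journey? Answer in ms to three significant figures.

τ = 40.9 ms

Leg 1: γ = 119; τ_1 = 27.71/119.0 = 0.2329 ms.
Leg 2: 29.07 ms is already measured in the proton's rest frame.
Leg 3: β = 0.972; γ = 1/√(1 − 0.972²) = 1/√0.05522 = 4.256; τ_3 = 49.20/4.256 = 11.56 ms.
Total: 0.2329 + 29.07 + 11.56 ms.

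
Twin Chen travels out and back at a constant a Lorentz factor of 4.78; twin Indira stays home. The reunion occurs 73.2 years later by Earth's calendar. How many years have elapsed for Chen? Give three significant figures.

γ = 4.78
Chen's clock measures proper time along the trip: τ = Δt/γ = 73.2/4.780 years.

τ = 15.3 years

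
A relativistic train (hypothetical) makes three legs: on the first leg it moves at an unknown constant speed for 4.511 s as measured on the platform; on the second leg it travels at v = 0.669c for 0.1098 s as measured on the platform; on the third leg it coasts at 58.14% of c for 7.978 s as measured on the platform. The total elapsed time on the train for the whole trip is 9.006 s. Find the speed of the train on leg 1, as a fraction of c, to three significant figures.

Leg 1: speed unknown; τ_1 = 4.511/γ_1.
Leg 2: γ = 1/√(1 − 0.669²) = 1/√0.5524 = 1.345; τ_2 = 0.1098/1.345 = 0.08161 s.
Leg 3: β = 0.5814; γ = 1/√(1 − 0.5814²) = 1/√0.6620 = 1.229; τ_3 = 7.978/1.229 = 6.491 s.
Total proper time: τ_1 + 0.08161 + 6.491 = 9.006, so τ_1 = 9.006 − 6.573 = 2.433 s.
γ_1 = 4.511/2.433 = 1.854; β = √(1 − 1/γ²) = √0.7090.

β = 0.842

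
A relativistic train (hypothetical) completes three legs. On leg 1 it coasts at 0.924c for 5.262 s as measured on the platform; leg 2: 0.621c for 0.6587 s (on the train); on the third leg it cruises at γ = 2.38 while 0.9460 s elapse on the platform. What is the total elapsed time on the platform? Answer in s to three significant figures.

Δt = 7.05 s

Leg 1: 5.262 s is already measured on the platform.
Leg 2: γ = 1/√(1 − 0.621²) = 1/√0.6144 = 1.276; Δt_2 = 1.276 × 0.6587 = 0.8404 s.
Leg 3: 0.9460 s is already measured on the platform.
Total: 5.262 + 0.8404 + 0.9460 s.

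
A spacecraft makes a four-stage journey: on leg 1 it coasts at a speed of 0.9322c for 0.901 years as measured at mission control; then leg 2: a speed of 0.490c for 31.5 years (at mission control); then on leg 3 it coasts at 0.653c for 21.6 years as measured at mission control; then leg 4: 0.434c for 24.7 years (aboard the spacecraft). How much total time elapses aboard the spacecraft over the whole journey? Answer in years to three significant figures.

Leg 1: γ = 1/√(1 − 0.9322²) = 1/√0.1310 = 2.763; τ_1 = 0.901/2.763 = 0.3261 years.
Leg 2: γ = 1/√(1 − 0.490²) = 1/√0.7599 = 1.147; τ_2 = 31.5/1.147 = 27.46 years.
Leg 3: γ = 1/√(1 − 0.653²) = 1/√0.5736 = 1.320; τ_3 = 21.6/1.320 = 16.36 years.
Leg 4: 24.7 years is already measured aboard the spacecraft.
Total: 0.3261 + 27.46 + 16.36 + 24.70 years.

τ = 68.8 years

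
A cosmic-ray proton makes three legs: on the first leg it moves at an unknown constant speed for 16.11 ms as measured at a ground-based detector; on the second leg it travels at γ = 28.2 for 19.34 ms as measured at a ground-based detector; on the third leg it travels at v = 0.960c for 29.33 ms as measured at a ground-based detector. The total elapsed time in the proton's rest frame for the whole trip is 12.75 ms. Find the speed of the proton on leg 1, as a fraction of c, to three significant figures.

β = 0.971

Leg 1: speed unknown; τ_1 = 16.11/γ_1.
Leg 2: γ = 28.2; τ_2 = 19.34/28.20 = 0.6858 ms.
Leg 3: γ = 1/√(1 − 0.960²) = 1/√0.07840 = 3.571; τ_3 = 29.33/3.571 = 8.212 ms.
Total proper time: τ_1 + 0.6858 + 8.212 = 12.75, so τ_1 = 12.75 − 8.898 = 3.852 ms.
γ_1 = 16.11/3.852 = 4.182; β = √(1 − 1/γ²) = √0.9428.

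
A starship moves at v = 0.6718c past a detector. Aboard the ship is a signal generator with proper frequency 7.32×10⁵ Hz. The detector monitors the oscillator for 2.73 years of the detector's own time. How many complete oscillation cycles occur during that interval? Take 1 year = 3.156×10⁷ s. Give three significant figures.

γ = 1/√(1 − 0.6718²) = 1/√0.5487 = 1.350
During 2.73 years of lab time, the oscillator's proper time advances by τ = Δt/γ = 2.73/1.350 = 2.022 years = 6.382×10⁷ s.
N = f × τ = 7.32×10⁵ × 6.382×10⁷ = 4.672×10¹³.

N = 4.67×10¹³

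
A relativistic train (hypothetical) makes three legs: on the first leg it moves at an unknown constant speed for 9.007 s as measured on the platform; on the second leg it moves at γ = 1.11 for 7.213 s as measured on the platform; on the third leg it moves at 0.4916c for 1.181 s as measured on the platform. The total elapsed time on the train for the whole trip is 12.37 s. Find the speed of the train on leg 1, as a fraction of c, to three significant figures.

β = 0.843

Leg 1: speed unknown; τ_1 = 9.007/γ_1.
Leg 2: γ = 1.11; τ_2 = 7.213/1.110 = 6.498 s.
Leg 3: γ = 1/√(1 − 0.4916²) = 1/√0.7583 = 1.148; τ_3 = 1.181/1.148 = 1.028 s.
Total proper time: τ_1 + 6.498 + 1.028 = 12.37, so τ_1 = 12.37 − 7.527 = 4.843 s.
γ_1 = 9.007/4.843 = 1.860; β = √(1 − 1/γ²) = √0.7108.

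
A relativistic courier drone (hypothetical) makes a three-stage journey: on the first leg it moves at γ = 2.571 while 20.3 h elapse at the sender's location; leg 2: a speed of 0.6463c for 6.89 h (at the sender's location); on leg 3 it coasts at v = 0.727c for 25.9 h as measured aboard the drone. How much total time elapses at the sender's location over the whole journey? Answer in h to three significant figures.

Δt = 64.9 h

Leg 1: 20.3 h is already measured at the sender's location.
Leg 2: 6.89 h is already measured at the sender's location.
Leg 3: γ = 1/√(1 − 0.727²) = 1/√0.4715 = 1.456; Δt_3 = 1.456 × 25.9 = 37.72 h.
Total: 20.30 + 6.890 + 37.72 h.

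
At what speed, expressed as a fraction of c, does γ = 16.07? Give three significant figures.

β = √(1 − 1/γ²) = √(1 − 1/16.07²) = √(1 − 0.003872) = √0.9961

β = 0.998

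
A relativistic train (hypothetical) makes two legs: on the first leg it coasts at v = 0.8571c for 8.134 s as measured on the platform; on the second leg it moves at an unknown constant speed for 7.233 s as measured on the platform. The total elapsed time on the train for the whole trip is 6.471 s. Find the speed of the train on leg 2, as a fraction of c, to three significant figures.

Leg 1: γ = 1/√(1 − 0.8571²) = 1/√0.2654 = 1.941; τ_1 = 8.134/1.941 = 4.190 s.
Leg 2: speed unknown; τ_2 = 7.233/γ_2.
Total proper time: 4.190 + τ_2 = 6.471, so τ_2 = 6.471 − 4.190 = 2.281 s.
γ_2 = 7.233/2.281 = 3.171; β = √(1 − 1/γ²) = √0.9006.

β = 0.949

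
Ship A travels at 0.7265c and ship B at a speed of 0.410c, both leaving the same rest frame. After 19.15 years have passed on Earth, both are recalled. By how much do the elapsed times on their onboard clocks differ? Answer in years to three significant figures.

|τ_A − τ_B| = 4.31 years

A: γ = 1/√(1 − 0.7265²) = 1/√0.4722 = 1.455; τ_A = 19.15/1.455 = 13.16 years.
B: γ = 1/√(1 − 0.410²) = 1/√0.8319 = 1.096; τ_B = 19.15/1.096 = 17.47 years.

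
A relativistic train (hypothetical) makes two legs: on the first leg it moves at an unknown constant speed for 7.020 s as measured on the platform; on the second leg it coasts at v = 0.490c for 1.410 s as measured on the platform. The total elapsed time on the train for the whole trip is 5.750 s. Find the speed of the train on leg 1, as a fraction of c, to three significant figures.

Leg 1: speed unknown; τ_1 = 7.020/γ_1.
Leg 2: γ = 1/√(1 − 0.490²) = 1/√0.7599 = 1.147; τ_2 = 1.410/1.147 = 1.229 s.
Total proper time: τ_1 + 1.229 = 5.750, so τ_1 = 5.750 − 1.229 = 4.521 s.
γ_1 = 7.020/4.521 = 1.553; β = √(1 − 1/γ²) = √0.5853.

β = 0.765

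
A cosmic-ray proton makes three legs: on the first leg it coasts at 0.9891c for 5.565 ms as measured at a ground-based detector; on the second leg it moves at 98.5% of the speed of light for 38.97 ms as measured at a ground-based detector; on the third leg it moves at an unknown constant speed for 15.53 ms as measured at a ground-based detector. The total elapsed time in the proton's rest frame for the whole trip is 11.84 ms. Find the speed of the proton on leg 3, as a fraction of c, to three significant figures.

β = 0.961

Leg 1: γ = 1/√(1 − 0.9891²) = 1/√0.02168 = 6.791; τ_1 = 5.565/6.791 = 0.8194 ms.
Leg 2: β = 0.985; γ = 1/√(1 − 0.985²) = 1/√0.02977 = 5.795; τ_2 = 38.97/5.795 = 6.724 ms.
Leg 3: speed unknown; τ_3 = 15.53/γ_3.
Total proper time: 0.8194 + 6.724 + τ_3 = 11.84, so τ_3 = 11.84 − 7.544 = 4.296 ms.
γ_3 = 15.53/4.296 = 3.615; β = √(1 − 1/γ²) = √0.9235.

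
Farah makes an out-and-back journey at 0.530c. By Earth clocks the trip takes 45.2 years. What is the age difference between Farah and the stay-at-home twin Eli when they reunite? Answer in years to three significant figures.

Δt − τ = 6.87 years

γ = 1/√(1 − 0.530²) = 1/√0.7191 = 1.179
Farah's elapsed proper time: τ = 45.2/1.179 = 38.33 years.
Age gap = Δt − τ = 45.2 − 38.33 years.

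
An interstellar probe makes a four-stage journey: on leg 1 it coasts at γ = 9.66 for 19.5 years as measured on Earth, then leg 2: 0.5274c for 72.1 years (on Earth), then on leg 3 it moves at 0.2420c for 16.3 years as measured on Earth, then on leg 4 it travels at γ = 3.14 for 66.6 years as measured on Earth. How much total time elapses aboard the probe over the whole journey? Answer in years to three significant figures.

τ = 100 years

Leg 1: γ = 9.66; τ_1 = 19.5/9.660 = 2.019 years.
Leg 2: γ = 1/√(1 − 0.5274²) = 1/√0.7218 = 1.177; τ_2 = 72.1/1.177 = 61.26 years.
Leg 3: γ = 1/√(1 − 0.2420²) = 1/√0.9414 = 1.031; τ_3 = 16.3/1.031 = 15.82 years.
Leg 4: γ = 3.14; τ_4 = 66.6/3.140 = 21.21 years.
Total: 2.019 + 61.26 + 15.82 + 21.21 years.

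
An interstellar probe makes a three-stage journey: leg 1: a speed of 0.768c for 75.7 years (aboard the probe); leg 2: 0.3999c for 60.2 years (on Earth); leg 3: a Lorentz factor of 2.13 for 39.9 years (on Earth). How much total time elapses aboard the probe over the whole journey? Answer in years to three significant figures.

Leg 1: 75.7 years is already measured aboard the probe.
Leg 2: γ = 1/√(1 − 0.3999²) = 1/√0.8401 = 1.091; τ_2 = 60.2/1.091 = 55.18 years.
Leg 3: γ = 2.13; τ_3 = 39.9/2.130 = 18.73 years.
Total: 75.70 + 55.18 + 18.73 years.

τ = 150 years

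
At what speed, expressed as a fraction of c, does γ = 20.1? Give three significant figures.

β = √(1 − 1/γ²) = √(1 − 1/20.1²) = √(1 − 0.002475) = √0.9975

β = 0.999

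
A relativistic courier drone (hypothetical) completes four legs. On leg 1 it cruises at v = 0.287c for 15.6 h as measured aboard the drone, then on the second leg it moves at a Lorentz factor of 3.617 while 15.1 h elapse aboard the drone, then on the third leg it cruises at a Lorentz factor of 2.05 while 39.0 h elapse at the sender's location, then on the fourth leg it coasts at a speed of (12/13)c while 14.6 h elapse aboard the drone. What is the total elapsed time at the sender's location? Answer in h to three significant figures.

Δt = 148 h

Leg 1: γ = 1/√(1 − 0.287²) = 1/√0.9176 = 1.044; Δt_1 = 1.044 × 15.6 = 16.29 h.
Leg 2: γ = 3.617; Δt_2 = 3.617 × 15.1 = 54.62 h.
Leg 3: 39.0 h is already measured at the sender's location.
Leg 4: γ = 1/√(1 − (12/13)²) = 13/5 = 2.600; Δt_4 = 2.600 × 14.6 = 37.96 h.
Total: 16.29 + 54.62 + 39.00 + 37.96 h.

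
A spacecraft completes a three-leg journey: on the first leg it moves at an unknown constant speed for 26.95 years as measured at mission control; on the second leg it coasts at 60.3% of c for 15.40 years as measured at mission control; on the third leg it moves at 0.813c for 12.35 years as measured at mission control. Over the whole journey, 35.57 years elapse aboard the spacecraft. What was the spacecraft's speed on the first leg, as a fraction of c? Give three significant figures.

Leg 1: speed unknown; τ_1 = 26.95/γ_1.
Leg 2: β = 0.603; γ = 1/√(1 − 0.603²) = 1/√0.6364 = 1.254; τ_2 = 15.40/1.254 = 12.29 years.
Leg 3: γ = 1/√(1 − 0.813²) = 1/√0.3390 = 1.717; τ_3 = 12.35/1.717 = 7.191 years.
Total proper time: τ_1 + 12.29 + 7.191 = 35.57, so τ_1 = 35.57 − 19.48 = 16.09 years.
γ_1 = 26.95/16.09 = 1.675; β = √(1 − 1/γ²) = √0.6434.

β = 0.802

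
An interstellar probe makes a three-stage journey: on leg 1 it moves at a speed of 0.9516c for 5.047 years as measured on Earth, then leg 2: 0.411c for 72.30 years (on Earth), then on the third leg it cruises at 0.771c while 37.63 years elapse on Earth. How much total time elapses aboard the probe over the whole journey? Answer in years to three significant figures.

τ = 91.4 years

Leg 1: γ = 1/√(1 − 0.9516²) = 1/√0.09446 = 3.254; τ_1 = 5.047/3.254 = 1.551 years.
Leg 2: γ = 1/√(1 − 0.411²) = 1/√0.8311 = 1.097; τ_2 = 72.30/1.097 = 65.91 years.
Leg 3: γ = 1/√(1 − 0.771²) = 1/√0.4056 = 1.570; τ_3 = 37.63/1.570 = 23.96 years.
Total: 1.551 + 65.91 + 23.96 years.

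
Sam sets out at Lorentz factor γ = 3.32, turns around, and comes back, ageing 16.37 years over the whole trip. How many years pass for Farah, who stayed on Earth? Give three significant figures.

γ = 3.32
Earth-frame duration is the dilated interval: Δt = γτ = 3.320 × 16.37 years.

Δt = 54.3 years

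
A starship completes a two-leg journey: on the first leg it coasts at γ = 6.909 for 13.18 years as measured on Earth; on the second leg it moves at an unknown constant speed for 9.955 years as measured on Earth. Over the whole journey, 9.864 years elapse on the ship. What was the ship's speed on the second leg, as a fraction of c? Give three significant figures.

Leg 1: γ = 6.909; τ_1 = 13.18/6.909 = 1.908 years.
Leg 2: speed unknown; τ_2 = 9.955/γ_2.
Total proper time: 1.908 + τ_2 = 9.864, so τ_2 = 9.864 − 1.908 = 7.956 years.
γ_2 = 9.955/7.956 = 1.251; β = √(1 − 1/γ²) = √0.3612.

β = 0.601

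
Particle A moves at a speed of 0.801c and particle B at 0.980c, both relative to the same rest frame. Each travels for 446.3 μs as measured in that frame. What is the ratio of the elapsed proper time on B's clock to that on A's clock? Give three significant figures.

τ_B/τ_A = 0.332

A: γ = 1/√(1 − 0.801²) = 1/√0.3584 = 1.670. B: γ = 1/√(1 − 0.980²) = 1/√0.03960 = 5.025.
τ_A/τ_B = γ_B/γ_A = 5.025/1.670 = 3.008, so τ_B/τ_A = 0.3324.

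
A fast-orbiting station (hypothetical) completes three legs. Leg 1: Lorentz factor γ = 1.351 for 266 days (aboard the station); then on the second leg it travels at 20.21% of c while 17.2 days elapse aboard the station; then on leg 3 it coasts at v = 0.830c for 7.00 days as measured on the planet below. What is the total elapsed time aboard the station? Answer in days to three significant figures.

Leg 1: 266 days is already measured aboard the station.
Leg 2: 17.2 days is already measured aboard the station.
Leg 3: γ = 1/√(1 − 0.830²) = 1/√0.3111 = 1.793; τ_3 = 7.00/1.793 = 3.904 days.
Total: 266.0 + 17.20 + 3.904 days.

τ = 287 days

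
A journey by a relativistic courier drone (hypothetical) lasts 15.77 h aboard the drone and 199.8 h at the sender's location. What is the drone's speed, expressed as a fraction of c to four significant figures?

The proper time is measured aboard the drone (both events occur at the drone's location); Δt is measured at the sender's location. γ = Δt/τ = 199.8/15.77 = 12.67.
β = √(1 − 1/γ²) = √(1 − 0.006230) = √0.9938

v = 0.9969c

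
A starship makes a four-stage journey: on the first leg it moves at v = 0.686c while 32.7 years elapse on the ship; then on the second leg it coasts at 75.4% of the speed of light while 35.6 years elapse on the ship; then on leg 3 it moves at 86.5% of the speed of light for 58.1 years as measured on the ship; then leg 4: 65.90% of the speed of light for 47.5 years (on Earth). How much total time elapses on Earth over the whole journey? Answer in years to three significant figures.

Leg 1: γ = 1/√(1 − 0.686²) = 1/√0.5294 = 1.374; Δt_1 = 1.374 × 32.7 = 44.94 years.
Leg 2: β = 0.754; γ = 1/√(1 − 0.754²) = 1/√0.4315 = 1.522; Δt_2 = 1.522 × 35.6 = 54.20 years.
Leg 3: β = 0.865; γ = 1/√(1 − 0.865²) = 1/√0.2518 = 1.993; Δt_3 = 1.993 × 58.1 = 115.8 years.
Leg 4: 47.5 years is already measured on Earth.
Total: 44.94 + 54.20 + 115.8 + 47.50 years.

Δt = 262 years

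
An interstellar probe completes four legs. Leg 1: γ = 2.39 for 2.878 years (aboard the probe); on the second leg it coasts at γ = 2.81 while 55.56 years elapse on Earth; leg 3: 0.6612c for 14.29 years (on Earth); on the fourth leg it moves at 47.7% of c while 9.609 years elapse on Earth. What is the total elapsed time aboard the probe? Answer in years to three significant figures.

Leg 1: 2.878 years is already measured aboard the probe.
Leg 2: γ = 2.81; τ_2 = 55.56/2.810 = 19.77 years.
Leg 3: γ = 1/√(1 − 0.6612²) = 1/√0.5628 = 1.333; τ_3 = 14.29/1.333 = 10.72 years.
Leg 4: β = 0.477; γ = 1/√(1 − 0.477²) = 1/√0.7725 = 1.138; τ_4 = 9.609/1.138 = 8.445 years.
Total: 2.878 + 19.77 + 10.72 + 8.445 years.

τ = 41.8 years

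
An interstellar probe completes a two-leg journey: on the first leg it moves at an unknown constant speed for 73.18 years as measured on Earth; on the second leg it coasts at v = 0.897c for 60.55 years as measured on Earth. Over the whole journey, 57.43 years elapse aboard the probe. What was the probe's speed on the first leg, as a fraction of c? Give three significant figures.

Leg 1: speed unknown; τ_1 = 73.18/γ_1.
Leg 2: γ = 1/√(1 − 0.897²) = 1/√0.1954 = 2.262; τ_2 = 60.55/2.262 = 26.76 years.
Total proper time: τ_1 + 26.76 = 57.43, so τ_1 = 57.43 − 26.76 = 30.67 years.
γ_1 = 73.18/30.67 = 2.386; β = √(1 − 1/γ²) = √0.8244.

β = 0.908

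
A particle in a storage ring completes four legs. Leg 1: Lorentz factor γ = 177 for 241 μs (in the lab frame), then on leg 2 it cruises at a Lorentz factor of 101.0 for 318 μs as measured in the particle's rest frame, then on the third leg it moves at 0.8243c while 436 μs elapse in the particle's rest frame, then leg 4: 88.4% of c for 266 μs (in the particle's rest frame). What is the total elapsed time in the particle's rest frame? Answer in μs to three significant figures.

Leg 1: γ = 177; τ_1 = 241/177.0 = 1.362 μs.
Leg 2: 318 μs is already measured in the particle's rest frame.
Leg 3: 436 μs is already measured in the particle's rest frame.
Leg 4: 266 μs is already measured in the particle's rest frame.
Total: 1.362 + 318.0 + 436.0 + 266.0 μs.

τ = 1020 μs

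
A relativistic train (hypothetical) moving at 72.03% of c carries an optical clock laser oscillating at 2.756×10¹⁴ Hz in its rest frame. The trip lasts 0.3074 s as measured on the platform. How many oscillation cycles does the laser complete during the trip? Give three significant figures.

N = 5.88×10¹³

β = 0.7203; γ = 1/√(1 − 0.7203²) = 1/√0.4812 = 1.442
The oscillator's own cycle count is N = f × τ where τ is the proper time on the train. τ = Δt/γ = 0.3074/1.442 = 0.2132 s = 2.132×10⁻¹ s.
N = 2.756×10¹⁴ × 2.132×10⁻¹ = 5.877×10¹³.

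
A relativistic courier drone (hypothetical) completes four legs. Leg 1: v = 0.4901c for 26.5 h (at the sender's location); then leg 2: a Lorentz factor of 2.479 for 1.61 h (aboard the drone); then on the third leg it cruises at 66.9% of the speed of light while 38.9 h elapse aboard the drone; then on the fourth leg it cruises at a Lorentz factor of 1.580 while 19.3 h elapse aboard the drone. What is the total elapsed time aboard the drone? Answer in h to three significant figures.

Leg 1: γ = 1/√(1 − 0.4901²) = 1/√0.7598 = 1.147; τ_1 = 26.5/1.147 = 23.10 h.
Leg 2: 1.61 h is already measured aboard the drone.
Leg 3: 38.9 h is already measured aboard the drone.
Leg 4: 19.3 h is already measured aboard the drone.
Total: 23.10 + 1.610 + 38.90 + 19.30 h.

τ = 82.9 h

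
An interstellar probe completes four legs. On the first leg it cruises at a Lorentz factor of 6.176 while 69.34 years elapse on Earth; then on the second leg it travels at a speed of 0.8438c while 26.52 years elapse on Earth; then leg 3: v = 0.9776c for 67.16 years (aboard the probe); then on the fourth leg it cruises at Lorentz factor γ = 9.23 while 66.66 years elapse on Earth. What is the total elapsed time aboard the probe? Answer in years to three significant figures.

Leg 1: γ = 6.176; τ_1 = 69.34/6.176 = 11.23 years.
Leg 2: γ = 1/√(1 − 0.8438²) = 1/√0.2880 = 1.863; τ_2 = 26.52/1.863 = 14.23 years.
Leg 3: 67.16 years is already measured aboard the probe.
Leg 4: γ = 9.23; τ_4 = 66.66/9.230 = 7.222 years.
Total: 11.23 + 14.23 + 67.16 + 7.222 years.

τ = 99.8 years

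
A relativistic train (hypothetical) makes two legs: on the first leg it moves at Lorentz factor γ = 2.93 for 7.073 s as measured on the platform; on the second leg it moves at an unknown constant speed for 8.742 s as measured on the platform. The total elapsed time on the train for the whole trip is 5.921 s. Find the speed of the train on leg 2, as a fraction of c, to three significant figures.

β = 0.916

Leg 1: γ = 2.93; τ_1 = 7.073/2.930 = 2.414 s.
Leg 2: speed unknown; τ_2 = 8.742/γ_2.
Total proper time: 2.414 + τ_2 = 5.921, so τ_2 = 5.921 − 2.414 = 3.507 s.
γ_2 = 8.742/3.507 = 2.493; β = √(1 − 1/γ²) = √0.8391.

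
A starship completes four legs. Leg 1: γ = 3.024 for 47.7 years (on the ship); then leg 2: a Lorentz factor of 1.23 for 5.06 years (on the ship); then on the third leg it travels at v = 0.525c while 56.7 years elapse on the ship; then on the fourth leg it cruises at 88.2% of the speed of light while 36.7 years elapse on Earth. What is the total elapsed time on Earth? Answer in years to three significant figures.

Leg 1: γ = 3.024; Δt_1 = 3.024 × 47.7 = 144.2 years.
Leg 2: γ = 1.23; Δt_2 = 1.230 × 5.06 = 6.224 years.
Leg 3: γ = 1/√(1 − 0.525²) = 1/√0.7244 = 1.175; Δt_3 = 1.175 × 56.7 = 66.62 years.
Leg 4: 36.7 years is already measured on Earth.
Total: 144.2 + 6.224 + 66.62 + 36.70 years.

Δt = 254 years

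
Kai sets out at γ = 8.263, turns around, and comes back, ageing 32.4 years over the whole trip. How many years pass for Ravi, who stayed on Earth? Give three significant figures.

Δt = 268 years

γ = 8.263
Earth-frame duration is the dilated interval: Δt = γτ = 8.263 × 32.4 years.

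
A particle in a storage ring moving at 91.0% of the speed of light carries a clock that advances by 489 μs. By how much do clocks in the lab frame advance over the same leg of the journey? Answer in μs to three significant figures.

β = 0.910; γ = 1/√(1 − 0.910²) = 1/√0.1719 = 2.412
The interval measured in the particle's rest frame is the proper time (both events occur at the same place in that frame); the lab-frame interval is Δt = γτ = 2.412 × 489 μs.

Δt = 1180 μs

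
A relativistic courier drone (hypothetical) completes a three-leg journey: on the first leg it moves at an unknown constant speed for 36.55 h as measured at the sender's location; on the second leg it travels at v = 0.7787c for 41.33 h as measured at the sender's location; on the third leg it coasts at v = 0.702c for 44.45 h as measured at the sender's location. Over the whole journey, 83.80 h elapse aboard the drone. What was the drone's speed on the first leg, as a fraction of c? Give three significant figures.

β = 0.697

Leg 1: speed unknown; τ_1 = 36.55/γ_1.
Leg 2: γ = 1/√(1 − 0.7787²) = 1/√0.3936 = 1.594; τ_2 = 41.33/1.594 = 25.93 h.
Leg 3: γ = 1/√(1 − 0.702²) = 1/√0.5072 = 1.404; τ_3 = 44.45/1.404 = 31.66 h.
Total proper time: τ_1 + 25.93 + 31.66 = 83.80, so τ_1 = 83.80 − 57.59 = 26.21 h.
γ_1 = 36.55/26.21 = 1.394; β = √(1 − 1/γ²) = √0.4856.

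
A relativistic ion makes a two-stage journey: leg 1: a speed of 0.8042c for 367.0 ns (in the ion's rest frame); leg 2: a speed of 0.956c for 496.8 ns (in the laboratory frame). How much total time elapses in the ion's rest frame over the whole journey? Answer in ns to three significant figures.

τ = 513 ns

Leg 1: 367.0 ns is already measured in the ion's rest frame.
Leg 2: γ = 1/√(1 − 0.956²) = 1/√0.08606 = 3.409; τ_2 = 496.8/3.409 = 145.7 ns.
Total: 367.0 + 145.7 ns.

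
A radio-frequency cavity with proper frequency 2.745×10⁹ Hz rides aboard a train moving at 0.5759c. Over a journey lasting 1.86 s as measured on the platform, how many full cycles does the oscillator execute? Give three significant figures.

N = 4.17×10⁹

γ = 1/√(1 − 0.5759²) = 1/√0.6683 = 1.223
The oscillator's own cycle count is N = f × τ where τ is the proper time on the train. τ = Δt/γ = 1.86/1.223 = 1.521 s = 1.521×10⁰ s.
N = 2.745×10⁹ × 1.521×10⁰ = 4.174×10⁹.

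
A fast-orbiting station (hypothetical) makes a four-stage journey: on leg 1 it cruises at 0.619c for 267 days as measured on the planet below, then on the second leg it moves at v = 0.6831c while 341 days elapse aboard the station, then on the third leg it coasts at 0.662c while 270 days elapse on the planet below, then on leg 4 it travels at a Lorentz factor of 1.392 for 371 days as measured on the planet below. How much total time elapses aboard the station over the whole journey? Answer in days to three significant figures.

τ = 1020 days

Leg 1: γ = 1/√(1 − 0.619²) = 1/√0.6168 = 1.273; τ_1 = 267/1.273 = 209.7 days.
Leg 2: 341 days is already measured aboard the station.
Leg 3: γ = 1/√(1 − 0.662²) = 1/√0.5618 = 1.334; τ_3 = 270/1.334 = 202.4 days.
Leg 4: γ = 1.392; τ_4 = 371/1.392 = 266.5 days.
Total: 209.7 + 341.0 + 202.4 + 266.5 days.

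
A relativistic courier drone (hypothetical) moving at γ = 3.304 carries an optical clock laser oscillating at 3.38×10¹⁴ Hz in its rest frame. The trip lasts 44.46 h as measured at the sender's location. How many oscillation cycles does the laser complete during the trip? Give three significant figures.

N = 1.64×10¹⁹

γ = 3.304
The oscillator's own cycle count is N = f × τ where τ is the proper time aboard the drone. τ = Δt/γ = 44.46/3.304 = 13.46 h = 4.844×10⁴ s.
N = 3.38×10¹⁴ × 4.844×10⁴ = 1.637×10¹⁹.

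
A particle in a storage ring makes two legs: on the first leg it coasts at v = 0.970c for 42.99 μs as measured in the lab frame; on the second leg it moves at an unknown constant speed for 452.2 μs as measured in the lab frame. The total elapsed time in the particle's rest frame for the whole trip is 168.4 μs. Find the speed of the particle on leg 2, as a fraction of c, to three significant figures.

β = 0.937

Leg 1: γ = 1/√(1 − 0.970²) = 1/√0.05910 = 4.113; τ_1 = 42.99/4.113 = 10.45 μs.
Leg 2: speed unknown; τ_2 = 452.2/γ_2.
Total proper time: 10.45 + τ_2 = 168.4, so τ_2 = 168.4 − 10.45 = 157.9 μs.
γ_2 = 452.2/157.9 = 2.863; β = √(1 − 1/γ²) = √0.8780.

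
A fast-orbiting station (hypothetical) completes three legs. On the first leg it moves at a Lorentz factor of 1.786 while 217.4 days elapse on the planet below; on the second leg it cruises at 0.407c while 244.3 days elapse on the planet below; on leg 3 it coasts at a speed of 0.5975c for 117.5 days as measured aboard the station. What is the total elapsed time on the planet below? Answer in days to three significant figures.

Leg 1: 217.4 days is already measured on the planet below.
Leg 2: 244.3 days is already measured on the planet below.
Leg 3: γ = 1/√(1 − 0.5975²) = 1/√0.6430 = 1.247; Δt_3 = 1.247 × 117.5 = 146.5 days.
Total: 217.4 + 244.3 + 146.5 days.

Δt = 608 days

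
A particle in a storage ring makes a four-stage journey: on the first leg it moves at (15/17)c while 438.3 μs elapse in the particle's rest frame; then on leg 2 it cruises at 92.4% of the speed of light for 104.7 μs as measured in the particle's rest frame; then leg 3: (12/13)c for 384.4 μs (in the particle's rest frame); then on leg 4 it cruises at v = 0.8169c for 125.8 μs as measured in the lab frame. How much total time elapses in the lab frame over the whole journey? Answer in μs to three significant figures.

Δt = 2330 μs

Leg 1: γ = 1/√(1 − (15/17)²) = 17/8 = 2.125; Δt_1 = 2.125 × 438.3 = 931.4 μs.
Leg 2: β = 0.924; γ = 1/√(1 − 0.924²) = 1/√0.1462 = 2.615; Δt_2 = 2.615 × 104.7 = 273.8 μs.
Leg 3: γ = 1/√(1 − (12/13)²) = 13/5 = 2.600; Δt_3 = 2.600 × 384.4 = 999.4 μs.
Leg 4: 125.8 μs is already measured in the lab frame.
Total: 931.4 + 273.8 + 999.4 + 125.8 μs.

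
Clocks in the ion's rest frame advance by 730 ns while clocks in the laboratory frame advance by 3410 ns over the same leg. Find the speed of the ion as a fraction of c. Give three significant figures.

The proper time is measured in the ion's rest frame (both events occur at the ion's location); Δt is measured in the laboratory frame. γ = Δt/τ = 3410/730 = 4.671.
β = √(1 − 1/γ²) = √(1 − 0.04583) = √0.9542

v = 0.977c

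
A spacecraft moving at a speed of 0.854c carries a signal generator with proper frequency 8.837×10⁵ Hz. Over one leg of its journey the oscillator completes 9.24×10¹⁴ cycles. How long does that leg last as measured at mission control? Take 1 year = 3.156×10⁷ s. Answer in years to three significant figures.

γ = 1/√(1 − 0.854²) = 1/√0.2707 = 1.922
Proper time for N cycles: τ = N/f = 9.24×10¹⁴/(8.837×10⁵) = 1.046×10⁹ s = 33.13 years.
Lab-frame duration Δt = γτ = 1.922 × 33.13 = 63.68 years.

Δt = 63.7 years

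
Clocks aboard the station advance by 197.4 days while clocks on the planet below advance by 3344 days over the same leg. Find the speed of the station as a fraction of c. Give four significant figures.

The proper time is measured aboard the station (both events occur at the station's location); Δt is measured on the planet below. γ = Δt/τ = 3344/197.4 = 16.94.
β = √(1 − 1/γ²) = √(1 − 0.003485) = √0.9965

v = 0.9983c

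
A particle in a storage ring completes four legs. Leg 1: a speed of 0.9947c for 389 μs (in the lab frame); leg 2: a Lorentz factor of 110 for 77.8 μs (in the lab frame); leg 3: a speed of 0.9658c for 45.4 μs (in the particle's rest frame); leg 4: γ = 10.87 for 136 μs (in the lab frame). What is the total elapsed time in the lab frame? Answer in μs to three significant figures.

Leg 1: 389 μs is already measured in the lab frame.
Leg 2: 77.8 μs is already measured in the lab frame.
Leg 3: γ = 1/√(1 − 0.9658²) = 1/√0.06723 = 3.857; Δt_3 = 3.857 × 45.4 = 175.1 μs.
Leg 4: 136 μs is already measured in the lab frame.
Total: 389.0 + 77.80 + 175.1 + 136.0 μs.

Δt = 778 μs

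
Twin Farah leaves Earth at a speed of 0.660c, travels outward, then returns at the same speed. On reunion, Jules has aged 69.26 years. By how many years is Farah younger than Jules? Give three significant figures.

γ = 1/√(1 − 0.660²) = 1/√0.5644 = 1.331
Farah's elapsed proper time: τ = 69.26/1.331 = 52.03 years.
Age gap = Δt − τ = 69.26 − 52.03 years.

Δt − τ = 17.2 years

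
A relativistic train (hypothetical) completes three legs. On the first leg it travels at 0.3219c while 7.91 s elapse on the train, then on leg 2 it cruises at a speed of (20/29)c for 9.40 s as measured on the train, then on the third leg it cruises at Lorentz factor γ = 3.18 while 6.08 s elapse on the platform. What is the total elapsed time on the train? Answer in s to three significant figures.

τ = 19.2 s

Leg 1: 7.91 s is already measured on the train.
Leg 2: 9.40 s is already measured on the train.
Leg 3: γ = 3.18; τ_3 = 6.08/3.180 = 1.912 s.
Total: 7.910 + 9.400 + 1.912 s.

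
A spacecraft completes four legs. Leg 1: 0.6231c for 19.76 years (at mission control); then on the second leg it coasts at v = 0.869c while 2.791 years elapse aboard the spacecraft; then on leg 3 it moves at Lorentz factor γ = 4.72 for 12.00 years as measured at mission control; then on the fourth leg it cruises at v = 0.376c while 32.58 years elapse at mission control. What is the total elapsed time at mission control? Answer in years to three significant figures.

Leg 1: 19.76 years is already measured at mission control.
Leg 2: γ = 1/√(1 − 0.869²) = 1/√0.2448 = 2.021; Δt_2 = 2.021 × 2.791 = 5.641 years.
Leg 3: 12.00 years is already measured at mission control.
Leg 4: 32.58 years is already measured at mission control.
Total: 19.76 + 5.641 + 12.00 + 32.58 years.

Δt = 70.0 years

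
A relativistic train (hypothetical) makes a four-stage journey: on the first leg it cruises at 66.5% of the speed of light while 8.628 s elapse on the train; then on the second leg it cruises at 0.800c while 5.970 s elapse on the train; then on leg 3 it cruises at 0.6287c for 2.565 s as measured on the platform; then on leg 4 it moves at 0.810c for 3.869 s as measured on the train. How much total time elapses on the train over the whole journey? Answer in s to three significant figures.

Leg 1: 8.628 s is already measured on the train.
Leg 2: 5.970 s is already measured on the train.
Leg 3: γ = 1/√(1 − 0.6287²) = 1/√0.6047 = 1.286; τ_3 = 2.565/1.286 = 1.995 s.
Leg 4: 3.869 s is already measured on the train.
Total: 8.628 + 5.970 + 1.995 + 3.869 s.

τ = 20.5 s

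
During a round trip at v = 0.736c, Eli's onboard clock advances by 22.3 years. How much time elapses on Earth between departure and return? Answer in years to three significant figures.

γ = 1/√(1 − 0.736²) = 1/√0.4583 = 1.477
Earth-frame duration is the dilated interval: Δt = γτ = 1.477 × 22.3 years.

Δt = 32.9 years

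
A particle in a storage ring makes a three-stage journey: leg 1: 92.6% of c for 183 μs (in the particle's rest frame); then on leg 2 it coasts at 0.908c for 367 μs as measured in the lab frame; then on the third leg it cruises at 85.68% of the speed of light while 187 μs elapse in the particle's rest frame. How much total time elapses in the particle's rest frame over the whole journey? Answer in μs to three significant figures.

Leg 1: 183 μs is already measured in the particle's rest frame.
Leg 2: γ = 1/√(1 − 0.908²) = 1/√0.1755 = 2.387; τ_2 = 367/2.387 = 153.8 μs.
Leg 3: 187 μs is already measured in the particle's rest frame.
Total: 183.0 + 153.8 + 187.0 μs.

τ = 524 μs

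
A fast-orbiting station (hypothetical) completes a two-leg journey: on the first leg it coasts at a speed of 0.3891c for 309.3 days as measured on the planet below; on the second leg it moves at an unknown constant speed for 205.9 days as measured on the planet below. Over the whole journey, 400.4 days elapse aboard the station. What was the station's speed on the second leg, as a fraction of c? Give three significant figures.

Leg 1: γ = 1/√(1 − 0.3891²) = 1/√0.8486 = 1.086; τ_1 = 309.3/1.086 = 284.9 days.
Leg 2: speed unknown; τ_2 = 205.9/γ_2.
Total proper time: 284.9 + τ_2 = 400.4, so τ_2 = 400.4 − 284.9 = 115.5 days.
γ_2 = 205.9/115.5 = 1.783; β = √(1 − 1/γ²) = √0.6855.

β = 0.828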